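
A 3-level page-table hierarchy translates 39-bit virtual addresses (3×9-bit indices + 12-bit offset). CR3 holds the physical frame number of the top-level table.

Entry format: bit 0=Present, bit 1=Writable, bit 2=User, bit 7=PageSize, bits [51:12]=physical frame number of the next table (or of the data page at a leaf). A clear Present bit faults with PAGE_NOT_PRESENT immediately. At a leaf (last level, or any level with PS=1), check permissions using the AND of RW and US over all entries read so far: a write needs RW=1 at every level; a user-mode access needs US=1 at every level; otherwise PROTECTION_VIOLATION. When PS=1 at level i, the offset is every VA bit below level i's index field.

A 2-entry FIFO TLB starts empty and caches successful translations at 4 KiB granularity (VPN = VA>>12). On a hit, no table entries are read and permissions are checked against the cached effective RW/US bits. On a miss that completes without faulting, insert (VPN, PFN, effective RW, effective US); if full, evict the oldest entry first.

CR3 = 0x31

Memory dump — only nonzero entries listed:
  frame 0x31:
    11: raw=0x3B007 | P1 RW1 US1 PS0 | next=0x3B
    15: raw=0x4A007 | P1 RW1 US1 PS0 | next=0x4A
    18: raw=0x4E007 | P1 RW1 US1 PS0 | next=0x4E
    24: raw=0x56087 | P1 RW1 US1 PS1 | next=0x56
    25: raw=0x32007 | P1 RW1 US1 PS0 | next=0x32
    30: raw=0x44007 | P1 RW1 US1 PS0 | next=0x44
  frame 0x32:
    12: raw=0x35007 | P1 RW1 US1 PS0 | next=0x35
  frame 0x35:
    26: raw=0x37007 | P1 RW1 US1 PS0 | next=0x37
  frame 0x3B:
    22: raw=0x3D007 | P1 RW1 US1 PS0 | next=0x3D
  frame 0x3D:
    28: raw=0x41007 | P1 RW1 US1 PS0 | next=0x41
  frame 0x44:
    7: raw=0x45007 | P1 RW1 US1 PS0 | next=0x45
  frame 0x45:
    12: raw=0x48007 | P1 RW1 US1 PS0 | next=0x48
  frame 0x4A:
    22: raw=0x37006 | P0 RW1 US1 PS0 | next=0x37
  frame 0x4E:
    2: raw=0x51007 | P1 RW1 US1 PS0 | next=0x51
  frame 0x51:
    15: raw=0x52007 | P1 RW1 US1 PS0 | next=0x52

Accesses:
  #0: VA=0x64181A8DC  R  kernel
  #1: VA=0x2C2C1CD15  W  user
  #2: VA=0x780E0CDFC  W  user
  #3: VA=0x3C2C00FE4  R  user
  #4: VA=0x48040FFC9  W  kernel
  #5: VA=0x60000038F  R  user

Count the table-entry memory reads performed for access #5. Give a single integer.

Per-access translation:
#0 VA=0x64181A8DC (r,kernel):
  L0 @0x31[25] → 0x32007  P=1,RW=1,US=1,PS=0
  L1 @0x32[12] → 0x35007  P=1,RW=1,US=1,PS=0
  L2 @0x35[26] → 0x37007  P=1,RW=1,US=1,PS=0
  ✓ 0x378DC  — 3 lookups
#1 VA=0x2C2C1CD15 (w,user):
  L0 @0x31[11] → 0x3B007  P=1,RW=1,US=1,PS=0
  L1 @0x3B[22] → 0x3D007  P=1,RW=1,US=1,PS=0
  L2 @0x3D[28] → 0x41007  P=1,RW=1,US=1,PS=0
  ✓ 0x41D15  — 3 lookups
#2 VA=0x780E0CDFC (w,user):
  L0 @0x31[30] → 0x44007  P=1,RW=1,US=1,PS=0
  L1 @0x44[7] → 0x45007  P=1,RW=1,US=1,PS=0
  L2 @0x45[12] → 0x48007  P=1,RW=1,US=1,PS=0
  ✓ 0x48DFC  — 3 lookups
#3 VA=0x3C2C00FE4 (r,user):
  L0 @0x31[15] → 0x4A007  P=1,RW=1,US=1,PS=0
  L1 @0x4A[22] → 0x37006  P=0,RW=1,US=1,PS=0
  ✗ PAGE_NOT_PRESENT  [2 reads]
#4 VA=0x48040FFC9 (w,kernel):
  L0 @0x31[18] → 0x4E007  P=1,RW=1,US=1,PS=0
  L1 @0x4E[2] → 0x51007  P=1,RW=1,US=1,PS=0
  L2 @0x51[15] → 0x52007  P=1,RW=1,US=1,PS=0
  ✓ 0x52FC9  — 3 lookups
#5 VA=0x60000038F (r,user):
  L0 @0x31[24] → 0x56087  P=1,RW=1,US=1,PS=1
  ✓ 0x5638F (huge @L0)  — 1 lookups

Entries read for #5: 1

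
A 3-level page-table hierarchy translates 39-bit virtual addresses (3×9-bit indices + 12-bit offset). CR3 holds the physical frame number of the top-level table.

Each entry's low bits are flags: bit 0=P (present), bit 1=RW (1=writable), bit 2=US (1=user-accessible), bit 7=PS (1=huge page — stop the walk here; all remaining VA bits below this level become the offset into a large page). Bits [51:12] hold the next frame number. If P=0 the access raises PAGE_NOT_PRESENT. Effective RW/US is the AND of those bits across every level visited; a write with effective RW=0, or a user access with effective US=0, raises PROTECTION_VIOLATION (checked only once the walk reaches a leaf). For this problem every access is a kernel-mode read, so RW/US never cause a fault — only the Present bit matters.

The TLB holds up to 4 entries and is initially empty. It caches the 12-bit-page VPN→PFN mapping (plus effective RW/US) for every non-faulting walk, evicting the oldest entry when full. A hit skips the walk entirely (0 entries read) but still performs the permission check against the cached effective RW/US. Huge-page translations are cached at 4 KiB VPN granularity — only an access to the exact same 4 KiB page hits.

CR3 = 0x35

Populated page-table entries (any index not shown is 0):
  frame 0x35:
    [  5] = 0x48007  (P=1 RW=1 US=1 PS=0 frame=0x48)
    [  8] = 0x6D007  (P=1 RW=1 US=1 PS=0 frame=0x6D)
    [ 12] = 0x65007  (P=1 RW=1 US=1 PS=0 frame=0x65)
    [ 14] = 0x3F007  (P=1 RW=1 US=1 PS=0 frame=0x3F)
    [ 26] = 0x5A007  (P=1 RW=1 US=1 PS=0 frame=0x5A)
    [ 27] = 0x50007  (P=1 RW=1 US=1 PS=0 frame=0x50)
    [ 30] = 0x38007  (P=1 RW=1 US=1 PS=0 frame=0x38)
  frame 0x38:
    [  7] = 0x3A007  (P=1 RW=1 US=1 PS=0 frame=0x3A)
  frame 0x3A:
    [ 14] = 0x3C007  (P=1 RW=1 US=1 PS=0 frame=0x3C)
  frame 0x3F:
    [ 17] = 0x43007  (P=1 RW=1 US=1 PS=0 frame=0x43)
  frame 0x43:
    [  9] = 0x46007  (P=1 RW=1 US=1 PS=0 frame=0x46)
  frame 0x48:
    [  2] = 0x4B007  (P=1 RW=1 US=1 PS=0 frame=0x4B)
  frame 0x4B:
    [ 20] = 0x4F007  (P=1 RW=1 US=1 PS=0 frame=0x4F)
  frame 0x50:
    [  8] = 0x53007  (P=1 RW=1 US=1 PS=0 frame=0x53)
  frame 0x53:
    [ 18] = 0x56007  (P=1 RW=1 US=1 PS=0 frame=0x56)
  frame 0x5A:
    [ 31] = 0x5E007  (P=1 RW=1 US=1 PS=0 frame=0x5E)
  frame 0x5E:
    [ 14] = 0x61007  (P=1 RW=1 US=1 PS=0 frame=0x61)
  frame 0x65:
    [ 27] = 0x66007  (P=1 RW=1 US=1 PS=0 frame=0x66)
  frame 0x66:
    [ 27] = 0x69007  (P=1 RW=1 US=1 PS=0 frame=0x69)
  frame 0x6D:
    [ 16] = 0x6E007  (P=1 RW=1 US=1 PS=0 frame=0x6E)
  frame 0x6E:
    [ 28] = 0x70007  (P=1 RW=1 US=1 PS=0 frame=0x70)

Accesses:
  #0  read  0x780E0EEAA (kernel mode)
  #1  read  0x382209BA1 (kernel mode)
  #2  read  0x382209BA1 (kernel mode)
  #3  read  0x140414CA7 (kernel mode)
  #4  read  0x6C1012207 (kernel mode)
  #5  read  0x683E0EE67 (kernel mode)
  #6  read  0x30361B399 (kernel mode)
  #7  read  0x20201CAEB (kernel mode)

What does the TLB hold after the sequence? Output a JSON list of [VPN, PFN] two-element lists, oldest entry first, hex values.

Walk each access:
#0 VA=0x780E0EEAA (r,kernel):
  [0] read 0x35 idx=30: raw=0x38007 flags P=1 W=1 U=1 S=0
  [1] read 0x38 idx=7: raw=0x3A007 flags P=1 W=1 U=1 S=0
  [2] read 0x3A idx=14: raw=0x3C007 flags P=1 W=1 U=1 S=0
  ✓ 0x3CEAA  — 3 lookups
#1 VA=0x382209BA1 (r,kernel):
  [0] read 0x35 idx=14: raw=0x3F007 flags P=1 W=1 U=1 S=0
  [1] read 0x3F idx=17: raw=0x43007 flags P=1 W=1 U=1 S=0
  [2] read 0x43 idx=9: raw=0x46007 flags P=1 W=1 U=1 S=0
  ✓ 0x46BA1  — 3 lookups
#2 VA=0x382209BA1 (r,kernel):
  TLB hit vpn=0x382209 → PA=0x46BA1
#3 VA=0x140414CA7 (r,kernel):
  [0] read 0x35 idx=5: raw=0x48007 flags P=1 W=1 U=1 S=0
  [1] read 0x48 idx=2: raw=0x4B007 flags P=1 W=1 U=1 S=0
  [2] read 0x4B idx=20: raw=0x4F007 flags P=1 W=1 U=1 S=0
  ✓ 0x4FCA7  — 3 lookups
#4 VA=0x6C1012207 (r,kernel):
  [0] read 0x35 idx=27: raw=0x50007 flags P=1 W=1 U=1 S=0
  [1] read 0x50 idx=8: raw=0x53007 flags P=1 W=1 U=1 S=0
  [2] read 0x53 idx=18: raw=0x56007 flags P=1 W=1 U=1 S=0
  ✓ 0x56207  — 3 lookups
#5 VA=0x683E0EE67 (r,kernel):
  [0] read 0x35 idx=26: raw=0x5A007 flags P=1 W=1 U=1 S=0
  [1] read 0x5A idx=31: raw=0x5E007 flags P=1 W=1 U=1 S=0
  [2] read 0x5E idx=14: raw=0x61007 flags P=1 W=1 U=1 S=0
  ✓ 0x61E67  — 3 lookups
#6 VA=0x30361B399 (r,kernel):
  [0] read 0x35 idx=12: raw=0x65007 flags P=1 W=1 U=1 S=0
  [1] read 0x65 idx=27: raw=0x66007 flags P=1 W=1 U=1 S=0
  [2] read 0x66 idx=27: raw=0x69007 flags P=1 W=1 U=1 S=0
  ✓ 0x69399  — 3 lookups
#7 VA=0x20201CAEB (r,kernel):
  [0] read 0x35 idx=8: raw=0x6D007 flags P=1 W=1 U=1 S=0
  [1] read 0x6D idx=16: raw=0x6E007 flags P=1 W=1 U=1 S=0
  [2] read 0x6E idx=28: raw=0x70007 flags P=1 W=1 U=1 S=0
  ✓ 0x70AEB  — 3 lookups

TLB: [["0x6C1012", "0x56"], ["0x683E0E", "0x61"], ["0x30361B", "0x69"], ["0x20201C", "0x70"]]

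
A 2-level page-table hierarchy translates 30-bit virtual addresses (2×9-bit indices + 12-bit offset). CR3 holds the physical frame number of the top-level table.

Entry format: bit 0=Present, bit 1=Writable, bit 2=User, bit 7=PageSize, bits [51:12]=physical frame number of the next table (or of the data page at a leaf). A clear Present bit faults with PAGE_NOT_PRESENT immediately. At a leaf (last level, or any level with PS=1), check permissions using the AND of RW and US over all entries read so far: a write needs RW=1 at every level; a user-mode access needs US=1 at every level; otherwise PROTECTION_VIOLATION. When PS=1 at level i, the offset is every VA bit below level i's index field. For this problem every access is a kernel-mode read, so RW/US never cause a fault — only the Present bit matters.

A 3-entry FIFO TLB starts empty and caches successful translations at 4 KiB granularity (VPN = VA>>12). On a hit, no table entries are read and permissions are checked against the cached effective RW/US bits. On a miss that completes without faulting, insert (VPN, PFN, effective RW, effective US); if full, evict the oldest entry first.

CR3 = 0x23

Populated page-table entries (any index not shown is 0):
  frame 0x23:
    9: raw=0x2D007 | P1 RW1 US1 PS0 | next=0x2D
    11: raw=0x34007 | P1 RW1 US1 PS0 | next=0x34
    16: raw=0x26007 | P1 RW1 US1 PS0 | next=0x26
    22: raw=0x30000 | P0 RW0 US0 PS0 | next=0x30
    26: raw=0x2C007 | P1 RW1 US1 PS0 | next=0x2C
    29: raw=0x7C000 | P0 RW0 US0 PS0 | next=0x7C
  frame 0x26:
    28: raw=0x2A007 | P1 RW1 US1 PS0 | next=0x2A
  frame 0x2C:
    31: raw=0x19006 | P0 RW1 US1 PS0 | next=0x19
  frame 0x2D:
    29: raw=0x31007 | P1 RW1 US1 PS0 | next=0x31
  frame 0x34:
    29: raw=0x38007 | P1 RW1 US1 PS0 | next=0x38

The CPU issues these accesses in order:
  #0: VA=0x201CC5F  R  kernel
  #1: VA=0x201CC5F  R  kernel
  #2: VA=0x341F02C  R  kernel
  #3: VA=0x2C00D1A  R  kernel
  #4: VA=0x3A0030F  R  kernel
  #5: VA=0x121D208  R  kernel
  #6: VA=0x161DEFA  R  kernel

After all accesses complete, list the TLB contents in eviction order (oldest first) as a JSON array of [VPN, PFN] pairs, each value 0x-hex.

Walk each access:
#0 VA=0x201CC5F (r,kernel):
  [0] read 0x23 idx=16: raw=0x26007 flags P=1 W=1 U=1 S=0
  [1] read 0x26 idx=28: raw=0x2A007 flags P=1 W=1 U=1 S=0
  ✓ 0x2AC5F  — 2 lookups
#1 VA=0x201CC5F (r,kernel):
  TLB hit vpn=0x201C → PA=0x2AC5F
#2 VA=0x341F02C (r,kernel):
  [0] read 0x23 idx=26: raw=0x2C007 flags P=1 W=1 U=1 S=0
  [1] read 0x2C idx=31: raw=0x19006 flags P=0 W=1 U=1 S=0
  ✗ PAGE_NOT_PRESENT  [2 reads]
#3 VA=0x2C00D1A (r,kernel):
  [0] read 0x23 idx=22: raw=0x30000 flags P=0 W=0 U=0 S=0
  ✗ PAGE_NOT_PRESENT  [1 reads]
#4 VA=0x3A0030F (r,kernel):
  [0] read 0x23 idx=29: raw=0x7C000 flags P=0 W=0 U=0 S=0
  ✗ PAGE_NOT_PRESENT  [1 reads]
#5 VA=0x121D208 (r,kernel):
  [0] read 0x23 idx=9: raw=0x2D007 flags P=1 W=1 U=1 S=0
  [1] read 0x2D idx=29: raw=0x31007 flags P=1 W=1 U=1 S=0
  ✓ 0x31208  — 2 lookups
#6 VA=0x161DEFA (r,kernel):
  [0] read 0x23 idx=11: raw=0x34007 flags P=1 W=1 U=1 S=0
  [1] read 0x34 idx=29: raw=0x38007 flags P=1 W=1 U=1 S=0
  ✓ 0x38EFA  — 2 lookups

TLB: [["0x201C", "0x2A"], ["0x121D", "0x31"], ["0x161D", "0x38"]]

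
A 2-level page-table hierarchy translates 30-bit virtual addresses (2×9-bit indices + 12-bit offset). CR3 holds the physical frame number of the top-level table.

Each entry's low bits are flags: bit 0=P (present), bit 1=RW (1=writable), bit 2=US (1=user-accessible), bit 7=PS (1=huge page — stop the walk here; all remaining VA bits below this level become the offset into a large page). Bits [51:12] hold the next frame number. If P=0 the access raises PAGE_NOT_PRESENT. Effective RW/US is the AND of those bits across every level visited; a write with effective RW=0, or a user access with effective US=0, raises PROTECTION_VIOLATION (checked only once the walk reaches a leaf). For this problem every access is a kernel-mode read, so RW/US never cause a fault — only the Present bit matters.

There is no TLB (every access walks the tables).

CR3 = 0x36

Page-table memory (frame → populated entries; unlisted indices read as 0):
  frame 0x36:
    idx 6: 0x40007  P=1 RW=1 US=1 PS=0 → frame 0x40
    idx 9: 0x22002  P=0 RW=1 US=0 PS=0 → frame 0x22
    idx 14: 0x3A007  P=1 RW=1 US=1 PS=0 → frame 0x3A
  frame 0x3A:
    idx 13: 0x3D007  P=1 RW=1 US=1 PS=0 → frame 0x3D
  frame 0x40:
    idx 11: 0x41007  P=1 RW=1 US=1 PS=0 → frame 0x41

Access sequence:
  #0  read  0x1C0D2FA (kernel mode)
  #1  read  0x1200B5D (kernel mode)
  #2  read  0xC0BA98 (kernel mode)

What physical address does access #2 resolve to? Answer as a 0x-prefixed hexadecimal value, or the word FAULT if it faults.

Per-access translation:
#0 VA=0x1C0D2FA (r,kernel):
  [0] read 0x36 idx=14: raw=0x3A007 flags P=1 W=1 U=1 S=0
  [1] read 0x3A idx=13: raw=0x3D007 flags P=1 W=1 U=1 S=0
  → PA=0x3D2FA  (2 entries read)
#1 VA=0x1200B5D (r,kernel):
  [0] read 0x36 idx=9: raw=0x22002 flags P=0 W=1 U=0 S=0
  ✗ PAGE_NOT_PRESENT  [1 reads]
#2 VA=0xC0BA98 (r,kernel):
  [0] read 0x36 idx=6: raw=0x40007 flags P=1 W=1 U=1 S=0
  [1] read 0x40 idx=11: raw=0x41007 flags P=1 W=1 U=1 S=0
  → PA=0x41A98  (2 entries read)

Access #2 PA: 0x41A98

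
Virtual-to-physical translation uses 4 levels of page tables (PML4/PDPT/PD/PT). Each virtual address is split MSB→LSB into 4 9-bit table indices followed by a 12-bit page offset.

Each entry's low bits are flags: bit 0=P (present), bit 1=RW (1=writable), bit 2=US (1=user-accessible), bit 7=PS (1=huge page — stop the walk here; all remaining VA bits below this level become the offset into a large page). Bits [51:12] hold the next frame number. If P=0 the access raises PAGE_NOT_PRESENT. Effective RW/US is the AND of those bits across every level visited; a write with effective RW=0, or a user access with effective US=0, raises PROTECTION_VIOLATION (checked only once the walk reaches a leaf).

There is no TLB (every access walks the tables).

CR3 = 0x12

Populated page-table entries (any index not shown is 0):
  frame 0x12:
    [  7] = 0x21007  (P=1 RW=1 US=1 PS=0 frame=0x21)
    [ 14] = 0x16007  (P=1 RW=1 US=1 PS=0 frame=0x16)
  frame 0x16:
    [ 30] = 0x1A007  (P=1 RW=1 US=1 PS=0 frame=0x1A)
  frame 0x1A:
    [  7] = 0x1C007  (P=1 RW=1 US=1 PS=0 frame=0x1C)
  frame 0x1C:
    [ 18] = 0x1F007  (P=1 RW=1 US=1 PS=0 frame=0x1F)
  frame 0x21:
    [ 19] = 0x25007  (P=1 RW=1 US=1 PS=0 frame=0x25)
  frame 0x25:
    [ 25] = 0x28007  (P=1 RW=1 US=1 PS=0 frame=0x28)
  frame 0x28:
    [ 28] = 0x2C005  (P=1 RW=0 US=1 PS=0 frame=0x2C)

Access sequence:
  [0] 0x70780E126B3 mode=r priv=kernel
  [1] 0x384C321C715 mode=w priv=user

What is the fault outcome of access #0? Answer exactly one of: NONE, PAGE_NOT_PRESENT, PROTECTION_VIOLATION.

Walk each access:
#0 VA=0x70780E126B3 (r,kernel):
  L0: frame=0x12 idx=14 entry=0x16007 [P=1 RW=1 US=1 PS=0]
  L1: frame=0x16 idx=30 entry=0x1A007 [P=1 RW=1 US=1 PS=0]
  L2: frame=0x1A idx=7 entry=0x1C007 [P=1 RW=1 US=1 PS=0]
  L3: frame=0x1C idx=18 entry=0x1F007 [P=1 RW=1 US=1 PS=0]
  ⇒ phys 0x1F6B3  [4 reads]
#1 VA=0x384C321C715 (w,user):
  L0: frame=0x12 idx=7 entry=0x21007 [P=1 RW=1 US=1 PS=0]
  L1: frame=0x21 idx=19 entry=0x25007 [P=1 RW=1 US=1 PS=0]
  L2: frame=0x25 idx=25 entry=0x28007 [P=1 RW=1 US=1 PS=0]
  L3: frame=0x28 idx=28 entry=0x2C005 [P=1 RW=0 US=1 PS=0]
  ⇒ fault: PROTECTION_VIOLATION  — 4 lookups

Access #0 fault: NONE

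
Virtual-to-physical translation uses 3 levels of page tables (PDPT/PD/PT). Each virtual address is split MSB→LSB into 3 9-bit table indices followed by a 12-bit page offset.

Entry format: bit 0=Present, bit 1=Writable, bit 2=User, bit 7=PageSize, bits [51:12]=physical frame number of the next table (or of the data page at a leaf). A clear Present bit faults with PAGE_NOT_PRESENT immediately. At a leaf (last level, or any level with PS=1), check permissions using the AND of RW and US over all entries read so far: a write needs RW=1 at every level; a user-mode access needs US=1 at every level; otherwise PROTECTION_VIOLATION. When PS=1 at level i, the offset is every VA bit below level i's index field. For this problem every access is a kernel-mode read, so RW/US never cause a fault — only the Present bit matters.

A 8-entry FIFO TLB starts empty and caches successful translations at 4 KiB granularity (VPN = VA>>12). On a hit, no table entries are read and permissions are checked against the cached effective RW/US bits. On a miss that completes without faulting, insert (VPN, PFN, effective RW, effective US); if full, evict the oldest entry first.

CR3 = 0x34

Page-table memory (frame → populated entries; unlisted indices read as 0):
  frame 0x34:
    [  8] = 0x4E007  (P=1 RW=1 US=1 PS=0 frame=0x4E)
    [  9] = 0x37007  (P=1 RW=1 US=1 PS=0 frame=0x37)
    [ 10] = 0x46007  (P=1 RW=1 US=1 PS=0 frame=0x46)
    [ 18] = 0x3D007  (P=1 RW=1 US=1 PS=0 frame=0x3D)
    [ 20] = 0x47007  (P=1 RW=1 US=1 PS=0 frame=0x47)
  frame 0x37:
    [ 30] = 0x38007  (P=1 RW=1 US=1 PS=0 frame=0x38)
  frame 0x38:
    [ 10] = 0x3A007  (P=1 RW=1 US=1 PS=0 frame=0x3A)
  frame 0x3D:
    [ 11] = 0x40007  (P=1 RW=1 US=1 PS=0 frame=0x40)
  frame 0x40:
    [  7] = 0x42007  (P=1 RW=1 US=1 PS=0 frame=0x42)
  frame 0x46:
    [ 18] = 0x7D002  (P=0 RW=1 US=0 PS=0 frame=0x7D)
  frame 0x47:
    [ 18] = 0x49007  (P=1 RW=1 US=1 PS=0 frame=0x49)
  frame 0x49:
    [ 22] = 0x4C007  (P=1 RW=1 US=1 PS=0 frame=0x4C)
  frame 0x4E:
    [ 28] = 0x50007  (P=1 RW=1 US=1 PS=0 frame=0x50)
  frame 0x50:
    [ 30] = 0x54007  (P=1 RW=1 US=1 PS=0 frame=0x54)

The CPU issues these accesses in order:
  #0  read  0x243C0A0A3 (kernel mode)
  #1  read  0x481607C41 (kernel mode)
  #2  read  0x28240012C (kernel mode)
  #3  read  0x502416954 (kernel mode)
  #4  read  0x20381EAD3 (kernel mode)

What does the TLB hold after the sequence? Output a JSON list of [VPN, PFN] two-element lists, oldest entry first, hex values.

Trace:
#0 VA=0x243C0A0A3 (r,kernel):
  [0] read 0x34 idx=9: raw=0x37007 flags P=1 W=1 U=1 S=0
  [1] read 0x37 idx=30: raw=0x38007 flags P=1 W=1 U=1 S=0
  [2] read 0x38 idx=10: raw=0x3A007 flags P=1 W=1 U=1 S=0
  ✓ 0x3A0A3  — 3 lookups
#1 VA=0x481607C41 (r,kernel):
  [0] read 0x34 idx=18: raw=0x3D007 flags P=1 W=1 U=1 S=0
  [1] read 0x3D idx=11: raw=0x40007 flags P=1 W=1 U=1 S=0
  [2] read 0x40 idx=7: raw=0x42007 flags P=1 W=1 U=1 S=0
  ✓ 0x42C41  — 3 lookups
#2 VA=0x28240012C (r,kernel):
  [0] read 0x34 idx=10: raw=0x46007 flags P=1 W=1 U=1 S=0
  [1] read 0x46 idx=18: raw=0x7D002 flags P=0 W=1 U=0 S=0
  → PAGE_NOT_PRESENT  (2 entries read)
#3 VA=0x502416954 (r,kernel):
  [0] read 0x34 idx=20: raw=0x47007 flags P=1 W=1 U=1 S=0
  [1] read 0x47 idx=18: raw=0x49007 flags P=1 W=1 U=1 S=0
  [2] read 0x49 idx=22: raw=0x4C007 flags P=1 W=1 U=1 S=0
  ✓ 0x4C954  — 3 lookups
#4 VA=0x20381EAD3 (r,kernel):
  [0] read 0x34 idx=8: raw=0x4E007 flags P=1 W=1 U=1 S=0
  [1] read 0x4E idx=28: raw=0x50007 flags P=1 W=1 U=1 S=0
  [2] read 0x50 idx=30: raw=0x54007 flags P=1 W=1 U=1 S=0
  ✓ 0x54AD3  — 3 lookups

TLB: [["0x243C0A", "0x3A"], ["0x481607", "0x42"], ["0x502416", "0x4C"], ["0x20381E", "0x54"]]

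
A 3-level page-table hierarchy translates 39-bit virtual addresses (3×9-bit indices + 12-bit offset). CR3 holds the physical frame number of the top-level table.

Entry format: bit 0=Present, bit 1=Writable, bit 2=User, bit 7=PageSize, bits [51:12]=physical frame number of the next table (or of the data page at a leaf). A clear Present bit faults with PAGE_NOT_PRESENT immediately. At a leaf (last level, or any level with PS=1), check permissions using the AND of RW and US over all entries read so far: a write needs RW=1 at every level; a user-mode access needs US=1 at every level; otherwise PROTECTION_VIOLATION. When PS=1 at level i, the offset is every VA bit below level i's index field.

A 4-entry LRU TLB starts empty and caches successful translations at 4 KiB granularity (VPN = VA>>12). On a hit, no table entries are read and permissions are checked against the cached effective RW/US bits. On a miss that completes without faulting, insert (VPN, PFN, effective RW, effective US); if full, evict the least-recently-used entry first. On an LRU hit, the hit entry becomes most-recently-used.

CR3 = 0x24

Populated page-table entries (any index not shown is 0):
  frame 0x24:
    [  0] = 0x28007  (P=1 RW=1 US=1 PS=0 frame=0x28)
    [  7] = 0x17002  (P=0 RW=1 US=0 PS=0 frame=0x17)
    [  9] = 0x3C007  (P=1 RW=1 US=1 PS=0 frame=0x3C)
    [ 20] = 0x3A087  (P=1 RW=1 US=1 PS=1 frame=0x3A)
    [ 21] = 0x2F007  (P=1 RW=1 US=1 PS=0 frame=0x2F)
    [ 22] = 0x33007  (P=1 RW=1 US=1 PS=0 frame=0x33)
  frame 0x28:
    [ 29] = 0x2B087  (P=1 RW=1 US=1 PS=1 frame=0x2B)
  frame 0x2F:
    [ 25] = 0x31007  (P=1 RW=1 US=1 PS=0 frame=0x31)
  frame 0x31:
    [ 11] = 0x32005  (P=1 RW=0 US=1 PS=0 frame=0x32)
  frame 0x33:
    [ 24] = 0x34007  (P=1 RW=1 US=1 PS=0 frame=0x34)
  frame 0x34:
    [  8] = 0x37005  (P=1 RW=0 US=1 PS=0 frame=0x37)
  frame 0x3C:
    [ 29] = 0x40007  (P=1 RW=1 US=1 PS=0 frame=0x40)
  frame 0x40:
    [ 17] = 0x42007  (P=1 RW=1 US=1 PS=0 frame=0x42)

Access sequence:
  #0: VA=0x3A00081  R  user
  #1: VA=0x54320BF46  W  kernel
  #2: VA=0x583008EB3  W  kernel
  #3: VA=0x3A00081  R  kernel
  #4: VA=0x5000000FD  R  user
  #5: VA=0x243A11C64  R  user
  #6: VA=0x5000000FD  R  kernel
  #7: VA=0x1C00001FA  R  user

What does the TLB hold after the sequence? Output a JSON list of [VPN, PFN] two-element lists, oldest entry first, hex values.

Per-access translation:
#0 VA=0x3A00081 (r,user):
  lvl0: tbl 0x24, slot 0 ⇒ 0x28007 (P1/RW1/US1/PS0)
  lvl1: tbl 0x28, slot 29 ⇒ 0x2B087 (P1/RW1/US1/PS1)
  ✓ 0x2B081 (huge @L1)  — 2 lookups
#1 VA=0x54320BF46 (w,kernel):
  lvl0: tbl 0x24, slot 21 ⇒ 0x2F007 (P1/RW1/US1/PS0)
  lvl1: tbl 0x2F, slot 25 ⇒ 0x31007 (P1/RW1/US1/PS0)
  lvl2: tbl 0x31, slot 11 ⇒ 0x32005 (P1/RW0/US1/PS0)
  ✗ PROTECTION_VIOLATION  [3 reads]
#2 VA=0x583008EB3 (w,kernel):
  lvl0: tbl 0x24, slot 22 ⇒ 0x33007 (P1/RW1/US1/PS0)
  lvl1: tbl 0x33, slot 24 ⇒ 0x34007 (P1/RW1/US1/PS0)
  lvl2: tbl 0x34, slot 8 ⇒ 0x37005 (P1/RW0/US1/PS0)
  ✗ PROTECTION_VIOLATION  [3 reads]
#3 VA=0x3A00081 (r,kernel):
  TLB hit vpn=0x3A00 → PA=0x2B081
#4 VA=0x5000000FD (r,user):
  lvl0: tbl 0x24, slot 20 ⇒ 0x3A087 (P1/RW1/US1/PS1)
  ✓ 0x3A0FD (huge @L0)  — 1 lookups
#5 VA=0x243A11C64 (r,user):
  lvl0: tbl 0x24, slot 9 ⇒ 0x3C007 (P1/RW1/US1/PS0)
  lvl1: tbl 0x3C, slot 29 ⇒ 0x40007 (P1/RW1/US1/PS0)
  lvl2: tbl 0x40, slot 17 ⇒ 0x42007 (P1/RW1/US1/PS0)
  ✓ 0x42C64  — 3 lookups
#6 VA=0x5000000FD (r,kernel):
  TLB hit vpn=0x500000 → PA=0x3A0FD
#7 VA=0x1C00001FA (r,user):
  lvl0: tbl 0x24, slot 7 ⇒ 0x17002 (P0/RW1/US0/PS0)
  ✗ PAGE_NOT_PRESENT  [1 reads]

TLB: [["0x3A00", "0x2B"], ["0x243A11", "0x42"], ["0x500000", "0x3A"]]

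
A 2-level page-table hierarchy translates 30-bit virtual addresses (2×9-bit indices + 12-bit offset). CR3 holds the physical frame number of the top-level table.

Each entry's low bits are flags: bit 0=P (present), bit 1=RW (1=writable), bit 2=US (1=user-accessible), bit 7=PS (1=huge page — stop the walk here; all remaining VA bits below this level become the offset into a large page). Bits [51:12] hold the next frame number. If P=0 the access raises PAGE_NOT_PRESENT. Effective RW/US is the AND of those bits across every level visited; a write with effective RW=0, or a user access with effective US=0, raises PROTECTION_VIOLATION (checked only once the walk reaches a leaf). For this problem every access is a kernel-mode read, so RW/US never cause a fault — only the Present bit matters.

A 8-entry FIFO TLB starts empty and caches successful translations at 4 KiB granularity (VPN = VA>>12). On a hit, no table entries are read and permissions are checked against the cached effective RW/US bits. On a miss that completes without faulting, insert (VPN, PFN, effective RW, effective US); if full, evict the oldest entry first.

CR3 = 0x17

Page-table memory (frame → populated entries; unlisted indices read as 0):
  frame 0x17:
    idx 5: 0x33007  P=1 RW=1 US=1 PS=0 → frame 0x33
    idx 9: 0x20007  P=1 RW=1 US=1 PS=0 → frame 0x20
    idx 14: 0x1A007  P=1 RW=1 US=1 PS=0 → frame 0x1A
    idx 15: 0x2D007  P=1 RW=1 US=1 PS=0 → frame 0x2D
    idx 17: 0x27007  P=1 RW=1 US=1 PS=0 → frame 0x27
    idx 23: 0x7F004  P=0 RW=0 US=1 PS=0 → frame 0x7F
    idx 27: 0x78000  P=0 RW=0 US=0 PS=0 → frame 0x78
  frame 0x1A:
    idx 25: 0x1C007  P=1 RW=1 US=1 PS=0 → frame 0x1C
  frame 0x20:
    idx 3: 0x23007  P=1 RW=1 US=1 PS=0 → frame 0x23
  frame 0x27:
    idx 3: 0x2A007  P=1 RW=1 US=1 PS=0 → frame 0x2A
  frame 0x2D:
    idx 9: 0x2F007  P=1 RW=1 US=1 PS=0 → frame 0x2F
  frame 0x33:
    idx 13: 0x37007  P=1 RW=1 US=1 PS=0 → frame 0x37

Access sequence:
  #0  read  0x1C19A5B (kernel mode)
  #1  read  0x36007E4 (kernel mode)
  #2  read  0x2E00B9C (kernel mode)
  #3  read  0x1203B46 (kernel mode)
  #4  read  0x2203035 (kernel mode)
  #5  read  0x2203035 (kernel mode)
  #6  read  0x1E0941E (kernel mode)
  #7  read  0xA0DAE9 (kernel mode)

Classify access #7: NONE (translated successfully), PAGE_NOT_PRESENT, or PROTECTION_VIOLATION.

Per-access translation:
#0 VA=0x1C19A5B (r,kernel):
  lvl0: tbl 0x17, slot 14 ⇒ 0x1A007 (P1/RW1/US1/PS0)
  lvl1: tbl 0x1A, slot 25 ⇒ 0x1C007 (P1/RW1/US1/PS0)
  ✓ 0x1CA5B  — 2 lookups
#1 VA=0x36007E4 (r,kernel):
  lvl0: tbl 0x17, slot 27 ⇒ 0x78000 (P0/RW0/US0/PS0)
  ✗ PAGE_NOT_PRESENT  [1 reads]
#2 VA=0x2E00B9C (r,kernel):
  lvl0: tbl 0x17, slot 23 ⇒ 0x7F004 (P0/RW0/US1/PS0)
  ✗ PAGE_NOT_PRESENT  [1 reads]
#3 VA=0x1203B46 (r,kernel):
  lvl0: tbl 0x17, slot 9 ⇒ 0x20007 (P1/RW1/US1/PS0)
  lvl1: tbl 0x20, slot 3 ⇒ 0x23007 (P1/RW1/US1/PS0)
  ✓ 0x23B46  — 2 lookups
#4 VA=0x2203035 (r,kernel):
  lvl0: tbl 0x17, slot 17 ⇒ 0x27007 (P1/RW1/US1/PS0)
  lvl1: tbl 0x27, slot 3 ⇒ 0x2A007 (P1/RW1/US1/PS0)
  ✓ 0x2A035  — 2 lookups
#5 VA=0x2203035 (r,kernel):
  TLB hit vpn=0x2203 → PA=0x2A035
#6 VA=0x1E0941E (r,kernel):
  lvl0: tbl 0x17, slot 15 ⇒ 0x2D007 (P1/RW1/US1/PS0)
  lvl1: tbl 0x2D, slot 9 ⇒ 0x2F007 (P1/RW1/US1/PS0)
  ✓ 0x2F41E  — 2 lookups
#7 VA=0xA0DAE9 (r,kernel):
  lvl0: tbl 0x17, slot 5 ⇒ 0x33007 (P1/RW1/US1/PS0)
  lvl1: tbl 0x33, slot 13 ⇒ 0x37007 (P1/RW1/US1/PS0)
  ✓ 0x37AE9  — 2 lookups

Access #7 fault: NONE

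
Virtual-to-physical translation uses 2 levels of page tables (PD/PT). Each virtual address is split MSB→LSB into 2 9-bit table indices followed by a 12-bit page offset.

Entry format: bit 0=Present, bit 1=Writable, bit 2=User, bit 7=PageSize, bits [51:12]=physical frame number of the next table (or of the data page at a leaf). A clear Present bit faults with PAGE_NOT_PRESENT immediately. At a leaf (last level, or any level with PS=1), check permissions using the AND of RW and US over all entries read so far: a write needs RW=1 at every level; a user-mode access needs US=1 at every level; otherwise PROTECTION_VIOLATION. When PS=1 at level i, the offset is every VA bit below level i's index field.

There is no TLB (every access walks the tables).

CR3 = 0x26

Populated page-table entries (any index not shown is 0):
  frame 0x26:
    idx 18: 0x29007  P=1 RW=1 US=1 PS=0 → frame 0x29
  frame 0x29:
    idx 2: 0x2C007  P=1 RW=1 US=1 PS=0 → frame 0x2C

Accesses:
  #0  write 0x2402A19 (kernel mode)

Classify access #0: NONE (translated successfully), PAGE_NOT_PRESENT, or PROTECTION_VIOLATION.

Walk each access:
#0 VA=0x2402A19 (w,kernel):
  [0] read 0x26 idx=18: raw=0x29007 flags P=1 W=1 U=1 S=0
  [1] read 0x29 idx=2: raw=0x2C007 flags P=1 W=1 U=1 S=0
  ✓ 0x2CA19  — 2 lookups

Access #0 fault: NONE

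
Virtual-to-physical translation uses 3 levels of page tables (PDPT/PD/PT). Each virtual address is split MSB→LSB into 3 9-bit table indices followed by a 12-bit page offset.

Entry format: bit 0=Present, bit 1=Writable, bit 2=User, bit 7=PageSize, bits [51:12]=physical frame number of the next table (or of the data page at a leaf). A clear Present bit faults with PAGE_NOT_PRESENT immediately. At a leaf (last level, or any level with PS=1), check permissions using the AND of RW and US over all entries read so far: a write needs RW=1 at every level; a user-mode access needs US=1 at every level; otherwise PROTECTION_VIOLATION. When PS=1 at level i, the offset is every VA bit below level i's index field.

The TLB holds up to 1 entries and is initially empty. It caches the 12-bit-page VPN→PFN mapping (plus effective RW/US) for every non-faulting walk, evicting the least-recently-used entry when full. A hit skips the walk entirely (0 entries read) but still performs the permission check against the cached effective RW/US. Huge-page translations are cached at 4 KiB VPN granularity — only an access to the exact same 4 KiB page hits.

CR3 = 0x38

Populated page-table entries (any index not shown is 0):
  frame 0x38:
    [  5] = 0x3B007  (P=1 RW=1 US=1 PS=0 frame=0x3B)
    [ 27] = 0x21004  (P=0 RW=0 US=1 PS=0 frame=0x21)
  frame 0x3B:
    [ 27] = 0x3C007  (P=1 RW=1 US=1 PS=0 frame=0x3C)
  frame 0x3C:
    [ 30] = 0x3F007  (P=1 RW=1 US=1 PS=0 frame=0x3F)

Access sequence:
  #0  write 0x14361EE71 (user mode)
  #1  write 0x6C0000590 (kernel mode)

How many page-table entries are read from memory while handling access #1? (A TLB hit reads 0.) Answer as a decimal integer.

Per-access translation:
#0 VA=0x14361EE71 (w,user):
  [0] read 0x38 idx=5: raw=0x3B007 flags P=1 W=1 U=1 S=0
  [1] read 0x3B idx=27: raw=0x3C007 flags P=1 W=1 U=1 S=0
  [2] read 0x3C idx=30: raw=0x3F007 flags P=1 W=1 U=1 S=0
  → PA=0x3FE71  (3 entries read)
#1 VA=0x6C0000590 (w,kernel):
  [0] read 0x38 idx=27: raw=0x21004 flags P=0 W=0 U=1 S=0
  ⇒ fault: PAGE_NOT_PRESENT  — 1 lookups

Entries read for #1: 1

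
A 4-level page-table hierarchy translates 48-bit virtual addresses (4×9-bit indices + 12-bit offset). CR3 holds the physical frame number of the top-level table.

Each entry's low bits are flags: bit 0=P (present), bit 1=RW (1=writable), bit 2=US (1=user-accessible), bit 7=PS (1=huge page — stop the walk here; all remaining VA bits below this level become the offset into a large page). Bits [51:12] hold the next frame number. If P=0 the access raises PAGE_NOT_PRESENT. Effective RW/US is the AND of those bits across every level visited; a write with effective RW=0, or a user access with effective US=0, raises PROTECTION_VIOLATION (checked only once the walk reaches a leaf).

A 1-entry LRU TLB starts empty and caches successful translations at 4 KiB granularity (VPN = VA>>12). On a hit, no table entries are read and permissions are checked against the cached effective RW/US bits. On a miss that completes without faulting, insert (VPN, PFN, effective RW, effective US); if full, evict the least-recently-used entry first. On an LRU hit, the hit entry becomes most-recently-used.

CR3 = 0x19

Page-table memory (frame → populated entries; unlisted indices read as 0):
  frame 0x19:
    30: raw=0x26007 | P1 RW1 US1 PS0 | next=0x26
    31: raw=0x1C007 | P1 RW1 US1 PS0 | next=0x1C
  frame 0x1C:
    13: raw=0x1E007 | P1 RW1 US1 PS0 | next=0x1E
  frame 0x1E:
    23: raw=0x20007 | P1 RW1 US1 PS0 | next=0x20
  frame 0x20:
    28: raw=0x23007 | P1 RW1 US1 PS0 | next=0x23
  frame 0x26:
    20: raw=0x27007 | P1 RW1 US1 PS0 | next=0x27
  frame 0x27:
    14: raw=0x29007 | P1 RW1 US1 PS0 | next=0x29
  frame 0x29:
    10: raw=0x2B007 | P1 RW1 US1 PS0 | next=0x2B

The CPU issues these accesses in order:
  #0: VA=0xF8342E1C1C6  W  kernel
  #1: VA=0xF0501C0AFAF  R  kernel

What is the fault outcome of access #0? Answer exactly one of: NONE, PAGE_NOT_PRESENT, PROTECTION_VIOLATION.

Walk each access:
#0 VA=0xF8342E1C1C6 (w,kernel):
  L0 @0x19[31] → 0x1C007  P=1,RW=1,US=1,PS=0
  L1 @0x1C[13] → 0x1E007  P=1,RW=1,US=1,PS=0
  L2 @0x1E[23] → 0x20007  P=1,RW=1,US=1,PS=0
  L3 @0x20[28] → 0x23007  P=1,RW=1,US=1,PS=0
  ⇒ phys 0x231C6  [4 reads]
#1 VA=0xF0501C0AFAF (r,kernel):
  L0 @0x19[30] → 0x26007  P=1,RW=1,US=1,PS=0
  L1 @0x26[20] → 0x27007  P=1,RW=1,US=1,PS=0
  L2 @0x27[14] → 0x29007  P=1,RW=1,US=1,PS=0
  L3 @0x29[10] → 0x2B007  P=1,RW=1,US=1,PS=0
  ⇒ phys 0x2BFAF  [4 reads]

Access #0 fault: NONE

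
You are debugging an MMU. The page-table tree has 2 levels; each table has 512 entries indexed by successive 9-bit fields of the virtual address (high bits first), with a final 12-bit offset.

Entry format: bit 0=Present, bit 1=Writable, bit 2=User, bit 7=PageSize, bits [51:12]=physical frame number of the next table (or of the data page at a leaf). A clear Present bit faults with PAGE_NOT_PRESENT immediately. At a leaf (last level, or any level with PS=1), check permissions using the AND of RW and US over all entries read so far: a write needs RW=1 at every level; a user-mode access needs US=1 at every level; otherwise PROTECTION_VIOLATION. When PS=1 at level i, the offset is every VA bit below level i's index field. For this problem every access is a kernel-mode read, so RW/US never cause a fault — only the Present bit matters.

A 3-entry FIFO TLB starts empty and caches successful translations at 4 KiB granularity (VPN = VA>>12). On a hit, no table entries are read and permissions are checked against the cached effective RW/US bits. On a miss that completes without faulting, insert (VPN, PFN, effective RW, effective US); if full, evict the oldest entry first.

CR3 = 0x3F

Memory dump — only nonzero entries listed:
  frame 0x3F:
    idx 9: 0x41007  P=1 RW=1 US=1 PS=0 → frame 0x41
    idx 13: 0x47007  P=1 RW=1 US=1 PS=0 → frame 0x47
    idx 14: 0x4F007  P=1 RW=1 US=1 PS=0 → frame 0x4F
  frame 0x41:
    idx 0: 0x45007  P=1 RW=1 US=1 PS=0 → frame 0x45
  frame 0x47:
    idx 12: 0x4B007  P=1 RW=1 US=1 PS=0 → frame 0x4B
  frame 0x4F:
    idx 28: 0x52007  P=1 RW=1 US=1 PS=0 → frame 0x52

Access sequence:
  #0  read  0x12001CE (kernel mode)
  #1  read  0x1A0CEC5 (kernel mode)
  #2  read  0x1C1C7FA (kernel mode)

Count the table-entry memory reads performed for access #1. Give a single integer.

Walk each access:
#0 VA=0x12001CE (r,kernel):
  [0] read 0x3F idx=9: raw=0x41007 flags P=1 W=1 U=1 S=0
  [1] read 0x41 idx=0: raw=0x45007 flags P=1 W=1 U=1 S=0
  ⇒ phys 0x451CE  [2 reads]
#1 VA=0x1A0CEC5 (r,kernel):
  [0] read 0x3F idx=13: raw=0x47007 flags P=1 W=1 U=1 S=0
  [1] read 0x47 idx=12: raw=0x4B007 flags P=1 W=1 U=1 S=0
  ⇒ phys 0x4BEC5  [2 reads]
#2 VA=0x1C1C7FA (r,kernel):
  [0] read 0x3F idx=14: raw=0x4F007 flags P=1 W=1 U=1 S=0
  [1] read 0x4F idx=28: raw=0x52007 flags P=1 W=1 U=1 S=0
  ⇒ phys 0x527FA  [2 reads]

Entries read for #1: 2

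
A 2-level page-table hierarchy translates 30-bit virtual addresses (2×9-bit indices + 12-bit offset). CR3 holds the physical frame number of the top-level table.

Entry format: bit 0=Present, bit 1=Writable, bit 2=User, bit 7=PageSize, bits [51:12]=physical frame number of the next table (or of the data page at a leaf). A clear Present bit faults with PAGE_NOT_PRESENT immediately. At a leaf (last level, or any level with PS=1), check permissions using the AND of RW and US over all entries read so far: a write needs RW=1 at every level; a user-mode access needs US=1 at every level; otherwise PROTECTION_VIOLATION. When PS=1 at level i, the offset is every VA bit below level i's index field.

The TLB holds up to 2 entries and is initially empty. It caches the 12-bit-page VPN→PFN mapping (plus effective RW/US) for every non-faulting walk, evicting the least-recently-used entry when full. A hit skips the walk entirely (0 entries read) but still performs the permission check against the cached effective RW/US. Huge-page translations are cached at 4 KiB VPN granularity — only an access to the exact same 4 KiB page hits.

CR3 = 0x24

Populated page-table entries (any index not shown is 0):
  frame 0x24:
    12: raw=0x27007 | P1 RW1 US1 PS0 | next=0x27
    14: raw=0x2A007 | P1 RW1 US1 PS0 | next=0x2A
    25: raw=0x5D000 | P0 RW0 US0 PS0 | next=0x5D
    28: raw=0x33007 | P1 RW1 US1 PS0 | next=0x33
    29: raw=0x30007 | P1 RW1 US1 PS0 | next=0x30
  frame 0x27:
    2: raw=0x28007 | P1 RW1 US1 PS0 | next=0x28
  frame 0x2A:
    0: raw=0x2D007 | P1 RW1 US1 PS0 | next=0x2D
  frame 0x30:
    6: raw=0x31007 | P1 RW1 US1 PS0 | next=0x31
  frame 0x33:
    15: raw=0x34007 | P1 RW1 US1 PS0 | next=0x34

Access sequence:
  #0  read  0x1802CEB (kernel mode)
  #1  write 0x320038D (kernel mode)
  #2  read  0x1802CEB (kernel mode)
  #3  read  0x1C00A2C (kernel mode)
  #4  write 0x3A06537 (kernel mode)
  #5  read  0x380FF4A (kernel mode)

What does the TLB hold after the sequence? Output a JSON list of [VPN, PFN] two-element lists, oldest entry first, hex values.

Walk each access:
#0 VA=0x1802CEB (r,kernel):
  [0] read 0x24 idx=12: raw=0x27007 flags P=1 W=1 U=1 S=0
  [1] read 0x27 idx=2: raw=0x28007 flags P=1 W=1 U=1 S=0
  ⇒ phys 0x28CEB  [2 reads]
#1 VA=0x320038D (w,kernel):
  [0] read 0x24 idx=25: raw=0x5D000 flags P=0 W=0 U=0 S=0
  ⇒ fault: PAGE_NOT_PRESENT  — 1 lookups
#2 VA=0x1802CEB (r,kernel):
  TLB hit vpn=0x1802 → PA=0x28CEB
#3 VA=0x1C00A2C (r,kernel):
  [0] read 0x24 idx=14: raw=0x2A007 flags P=1 W=1 U=1 S=0
  [1] read 0x2A idx=0: raw=0x2D007 flags P=1 W=1 U=1 S=0
  ⇒ phys 0x2DA2C  [2 reads]
#4 VA=0x3A06537 (w,kernel):
  [0] read 0x24 idx=29: raw=0x30007 flags P=1 W=1 U=1 S=0
  [1] read 0x30 idx=6: raw=0x31007 flags P=1 W=1 U=1 S=0
  ⇒ phys 0x31537  [2 reads]
#5 VA=0x380FF4A (r,kernel):
  [0] read 0x24 idx=28: raw=0x33007 flags P=1 W=1 U=1 S=0
  [1] read 0x33 idx=15: raw=0x34007 flags P=1 W=1 U=1 S=0
  ⇒ phys 0x34F4A  [2 reads]

TLB: [["0x3A06", "0x31"], ["0x380F", "0x34"]]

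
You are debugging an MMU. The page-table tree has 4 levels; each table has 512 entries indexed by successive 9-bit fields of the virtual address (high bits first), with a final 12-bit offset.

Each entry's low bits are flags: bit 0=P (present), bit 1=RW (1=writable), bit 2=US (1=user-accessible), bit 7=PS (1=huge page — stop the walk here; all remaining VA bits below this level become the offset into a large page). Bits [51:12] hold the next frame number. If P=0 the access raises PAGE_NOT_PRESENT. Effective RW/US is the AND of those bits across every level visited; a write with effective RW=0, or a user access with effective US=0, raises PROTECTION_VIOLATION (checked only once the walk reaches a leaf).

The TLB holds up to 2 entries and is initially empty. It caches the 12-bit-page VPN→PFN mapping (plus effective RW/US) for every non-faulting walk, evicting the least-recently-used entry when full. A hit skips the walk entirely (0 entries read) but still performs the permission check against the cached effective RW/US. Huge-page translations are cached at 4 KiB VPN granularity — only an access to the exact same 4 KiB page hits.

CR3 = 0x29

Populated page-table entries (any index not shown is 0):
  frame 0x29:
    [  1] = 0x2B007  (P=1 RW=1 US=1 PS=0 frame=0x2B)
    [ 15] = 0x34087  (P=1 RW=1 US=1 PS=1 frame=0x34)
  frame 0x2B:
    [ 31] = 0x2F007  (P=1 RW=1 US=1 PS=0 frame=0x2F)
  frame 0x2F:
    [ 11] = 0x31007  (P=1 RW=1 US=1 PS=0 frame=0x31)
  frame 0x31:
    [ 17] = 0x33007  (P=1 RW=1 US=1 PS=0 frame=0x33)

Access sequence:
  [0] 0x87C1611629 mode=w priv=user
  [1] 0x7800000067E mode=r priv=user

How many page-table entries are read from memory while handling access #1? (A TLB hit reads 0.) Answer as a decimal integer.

Per-access translation:
#0 VA=0x87C1611629 (w,user):
  [0] read 0x29 idx=1: raw=0x2B007 flags P=1 W=1 U=1 S=0
  [1] read 0x2B idx=31: raw=0x2F007 flags P=1 W=1 U=1 S=0
  [2] read 0x2F idx=11: raw=0x31007 flags P=1 W=1 U=1 S=0
  [3] read 0x31 idx=17: raw=0x33007 flags P=1 W=1 U=1 S=0
  → PA=0x33629  (4 entries read)
#1 VA=0x7800000067E (r,user):
  [0] read 0x29 idx=15: raw=0x34087 flags P=1 W=1 U=1 S=1
  → PA=0x3467E (huge @L0)  (1 entries read)

Entries read for #1: 1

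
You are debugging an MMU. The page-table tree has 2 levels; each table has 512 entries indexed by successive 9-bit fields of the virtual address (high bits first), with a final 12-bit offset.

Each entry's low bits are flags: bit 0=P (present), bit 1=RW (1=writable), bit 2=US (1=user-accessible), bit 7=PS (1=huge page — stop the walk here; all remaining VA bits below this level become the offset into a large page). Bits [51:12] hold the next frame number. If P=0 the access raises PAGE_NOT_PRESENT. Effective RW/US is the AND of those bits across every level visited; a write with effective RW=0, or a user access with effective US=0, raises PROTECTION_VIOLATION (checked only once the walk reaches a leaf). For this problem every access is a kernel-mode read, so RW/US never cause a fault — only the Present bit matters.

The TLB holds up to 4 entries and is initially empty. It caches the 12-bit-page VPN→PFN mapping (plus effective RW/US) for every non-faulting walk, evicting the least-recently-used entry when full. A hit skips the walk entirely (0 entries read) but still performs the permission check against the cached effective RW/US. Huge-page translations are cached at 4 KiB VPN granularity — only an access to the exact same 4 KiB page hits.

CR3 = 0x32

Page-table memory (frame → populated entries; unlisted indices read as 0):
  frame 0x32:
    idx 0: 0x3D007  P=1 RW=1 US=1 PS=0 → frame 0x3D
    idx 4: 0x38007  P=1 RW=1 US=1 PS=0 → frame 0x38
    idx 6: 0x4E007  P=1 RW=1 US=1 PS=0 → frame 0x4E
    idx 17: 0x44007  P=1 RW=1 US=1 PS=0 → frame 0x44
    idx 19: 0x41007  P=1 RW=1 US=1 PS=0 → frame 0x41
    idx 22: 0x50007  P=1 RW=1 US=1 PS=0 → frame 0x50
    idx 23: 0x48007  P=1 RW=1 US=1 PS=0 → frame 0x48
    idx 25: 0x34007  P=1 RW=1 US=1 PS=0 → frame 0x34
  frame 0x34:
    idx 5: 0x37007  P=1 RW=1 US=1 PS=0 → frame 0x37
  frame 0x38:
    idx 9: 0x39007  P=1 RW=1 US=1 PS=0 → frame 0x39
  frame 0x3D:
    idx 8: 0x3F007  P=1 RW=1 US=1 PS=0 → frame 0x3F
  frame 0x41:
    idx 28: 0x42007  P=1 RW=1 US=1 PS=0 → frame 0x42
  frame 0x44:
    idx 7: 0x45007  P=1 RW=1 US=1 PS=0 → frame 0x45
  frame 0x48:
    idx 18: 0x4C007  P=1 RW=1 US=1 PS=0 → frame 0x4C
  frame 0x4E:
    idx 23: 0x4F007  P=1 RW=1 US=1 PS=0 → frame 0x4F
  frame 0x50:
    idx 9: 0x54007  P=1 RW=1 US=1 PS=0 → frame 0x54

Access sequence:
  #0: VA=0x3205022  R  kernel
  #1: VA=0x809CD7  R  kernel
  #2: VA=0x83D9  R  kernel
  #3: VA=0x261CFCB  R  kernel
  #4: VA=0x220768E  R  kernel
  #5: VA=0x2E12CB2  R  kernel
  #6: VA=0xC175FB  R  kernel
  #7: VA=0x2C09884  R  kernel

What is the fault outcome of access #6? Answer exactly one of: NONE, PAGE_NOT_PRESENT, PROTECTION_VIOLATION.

Per-access translation:
#0 VA=0x3205022 (r,kernel):
  lvl0: tbl 0x32, slot 25 ⇒ 0x34007 (P1/RW1/US1/PS0)
  lvl1: tbl 0x34, slot 5 ⇒ 0x37007 (P1/RW1/US1/PS0)
  → PA=0x37022  (2 entries read)
#1 VA=0x809CD7 (r,kernel):
  lvl0: tbl 0x32, slot 4 ⇒ 0x38007 (P1/RW1/US1/PS0)
  lvl1: tbl 0x38, slot 9 ⇒ 0x39007 (P1/RW1/US1/PS0)
  → PA=0x39CD7  (2 entries read)
#2 VA=0x83D9 (r,kernel):
  lvl0: tbl 0x32, slot 0 ⇒ 0x3D007 (P1/RW1/US1/PS0)
  lvl1: tbl 0x3D, slot 8 ⇒ 0x3F007 (P1/RW1/US1/PS0)
  → PA=0x3F3D9  (2 entries read)
#3 VA=0x261CFCB (r,kernel):
  lvl0: tbl 0x32, slot 19 ⇒ 0x41007 (P1/RW1/US1/PS0)
  lvl1: tbl 0x41, slot 28 ⇒ 0x42007 (P1/RW1/US1/PS0)
  → PA=0x42FCB  (2 entries read)
#4 VA=0x220768E (r,kernel):
  lvl0: tbl 0x32, slot 17 ⇒ 0x44007 (P1/RW1/US1/PS0)
  lvl1: tbl 0x44, slot 7 ⇒ 0x45007 (P1/RW1/US1/PS0)
  → PA=0x4568E  (2 entries read)
#5 VA=0x2E12CB2 (r,kernel):
  lvl0: tbl 0x32, slot 23 ⇒ 0x48007 (P1/RW1/US1/PS0)
  lvl1: tbl 0x48, slot 18 ⇒ 0x4C007 (P1/RW1/US1/PS0)
  → PA=0x4CCB2  (2 entries read)
#6 VA=0xC175FB (r,kernel):
  lvl0: tbl 0x32, slot 6 ⇒ 0x4E007 (P1/RW1/US1/PS0)
  lvl1: tbl 0x4E, slot 23 ⇒ 0x4F007 (P1/RW1/US1/PS0)
  → PA=0x4F5FB  (2 entries read)
#7 VA=0x2C09884 (r,kernel):
  lvl0: tbl 0x32, slot 22 ⇒ 0x50007 (P1/RW1/US1/PS0)
  lvl1: tbl 0x50, slot 9 ⇒ 0x54007 (P1/RW1/US1/PS0)
  → PA=0x54884  (2 entries read)

Access #6 fault: NONE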